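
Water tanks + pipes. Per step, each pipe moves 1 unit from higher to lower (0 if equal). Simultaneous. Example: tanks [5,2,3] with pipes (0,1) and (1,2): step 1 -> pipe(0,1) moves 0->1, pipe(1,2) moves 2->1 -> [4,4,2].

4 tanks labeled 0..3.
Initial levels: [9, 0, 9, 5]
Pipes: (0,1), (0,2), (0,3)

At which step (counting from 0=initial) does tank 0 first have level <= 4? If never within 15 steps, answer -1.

Answer: -1

Derivation:
Step 1: flows [0->1,0=2,0->3] -> levels [7 1 9 6]
Step 2: flows [0->1,2->0,0->3] -> levels [6 2 8 7]
Step 3: flows [0->1,2->0,3->0] -> levels [7 3 7 6]
Step 4: flows [0->1,0=2,0->3] -> levels [5 4 7 7]
Step 5: flows [0->1,2->0,3->0] -> levels [6 5 6 6]
Step 6: flows [0->1,0=2,0=3] -> levels [5 6 6 6]
Step 7: flows [1->0,2->0,3->0] -> levels [8 5 5 5]
Step 8: flows [0->1,0->2,0->3] -> levels [5 6 6 6]
  -> period-2 cycle (repeats step 6); tank 0 never drops to <=4
Tank 0 never reaches <=4 within 15 steps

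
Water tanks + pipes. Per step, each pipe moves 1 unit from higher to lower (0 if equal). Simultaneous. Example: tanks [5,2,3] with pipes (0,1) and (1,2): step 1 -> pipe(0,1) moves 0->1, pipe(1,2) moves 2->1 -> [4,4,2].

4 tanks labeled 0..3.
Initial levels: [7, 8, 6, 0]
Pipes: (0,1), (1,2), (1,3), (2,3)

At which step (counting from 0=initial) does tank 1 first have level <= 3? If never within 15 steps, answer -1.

Step 1: flows [1->0,1->2,1->3,2->3] -> levels [8 5 6 2]
Step 2: flows [0->1,2->1,1->3,2->3] -> levels [7 6 4 4]
Step 3: flows [0->1,1->2,1->3,2=3] -> levels [6 5 5 5]
Step 4: flows [0->1,1=2,1=3,2=3] -> levels [5 6 5 5]
Step 5: flows [1->0,1->2,1->3,2=3] -> levels [6 3 6 6]
Tank 1 first reaches <=3 at step 5

Answer: 5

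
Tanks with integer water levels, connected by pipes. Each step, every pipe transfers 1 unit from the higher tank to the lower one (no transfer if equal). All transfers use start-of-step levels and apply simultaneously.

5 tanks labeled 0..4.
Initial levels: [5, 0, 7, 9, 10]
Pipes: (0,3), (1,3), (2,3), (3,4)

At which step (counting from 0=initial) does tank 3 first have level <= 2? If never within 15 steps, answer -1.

Step 1: flows [3->0,3->1,3->2,4->3] -> levels [6 1 8 7 9]
Step 2: flows [3->0,3->1,2->3,4->3] -> levels [7 2 7 7 8]
Step 3: flows [0=3,3->1,2=3,4->3] -> levels [7 3 7 7 7]
Step 4: flows [0=3,3->1,2=3,3=4] -> levels [7 4 7 6 7]
Step 5: flows [0->3,3->1,2->3,4->3] -> levels [6 5 6 8 6]
Step 6: flows [3->0,3->1,3->2,3->4] -> levels [7 6 7 4 7]
Step 7: flows [0->3,1->3,2->3,4->3] -> levels [6 5 6 8 6]
  -> period-2 cycle (repeats step 5); tank 3 never drops to <=2
Tank 3 never reaches <=2 within 15 steps

Answer: -1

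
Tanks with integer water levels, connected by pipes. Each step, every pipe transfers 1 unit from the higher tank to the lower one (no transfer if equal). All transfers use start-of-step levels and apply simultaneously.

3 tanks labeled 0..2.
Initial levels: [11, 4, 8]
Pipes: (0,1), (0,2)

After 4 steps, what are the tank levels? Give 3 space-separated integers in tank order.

Answer: 7 8 8

Derivation:
Step 1: flows [0->1,0->2] -> levels [9 5 9]
Step 2: flows [0->1,0=2] -> levels [8 6 9]
Step 3: flows [0->1,2->0] -> levels [8 7 8]
Step 4: flows [0->1,0=2] -> levels [7 8 8]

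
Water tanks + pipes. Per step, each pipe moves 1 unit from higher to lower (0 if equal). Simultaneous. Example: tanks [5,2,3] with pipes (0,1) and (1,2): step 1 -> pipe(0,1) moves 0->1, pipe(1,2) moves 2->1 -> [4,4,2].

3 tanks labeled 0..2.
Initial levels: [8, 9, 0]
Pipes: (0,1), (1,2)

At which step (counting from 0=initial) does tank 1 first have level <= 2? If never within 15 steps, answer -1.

Answer: -1

Derivation:
Step 1: flows [1->0,1->2] -> levels [9 7 1]
Step 2: flows [0->1,1->2] -> levels [8 7 2]
Step 3: flows [0->1,1->2] -> levels [7 7 3]
Step 4: flows [0=1,1->2] -> levels [7 6 4]
Step 5: flows [0->1,1->2] -> levels [6 6 5]
Step 6: flows [0=1,1->2] -> levels [6 5 6]
Step 7: flows [0->1,2->1] -> levels [5 7 5]
Step 8: flows [1->0,1->2] -> levels [6 5 6]
  -> period-2 cycle (repeats step 6); tank 1 never drops to <=2
Tank 1 never reaches <=2 within 15 steps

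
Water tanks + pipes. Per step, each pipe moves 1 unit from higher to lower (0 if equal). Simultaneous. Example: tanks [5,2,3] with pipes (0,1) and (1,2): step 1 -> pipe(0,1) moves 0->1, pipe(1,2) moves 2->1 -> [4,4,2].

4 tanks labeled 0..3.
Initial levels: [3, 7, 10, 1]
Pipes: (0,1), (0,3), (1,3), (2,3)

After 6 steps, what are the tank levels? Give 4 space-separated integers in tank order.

Step 1: flows [1->0,0->3,1->3,2->3] -> levels [3 5 9 4]
Step 2: flows [1->0,3->0,1->3,2->3] -> levels [5 3 8 5]
Step 3: flows [0->1,0=3,3->1,2->3] -> levels [4 5 7 5]
Step 4: flows [1->0,3->0,1=3,2->3] -> levels [6 4 6 5]
Step 5: flows [0->1,0->3,3->1,2->3] -> levels [4 6 5 6]
Step 6: flows [1->0,3->0,1=3,3->2] -> levels [6 5 6 4]

Answer: 6 5 6 4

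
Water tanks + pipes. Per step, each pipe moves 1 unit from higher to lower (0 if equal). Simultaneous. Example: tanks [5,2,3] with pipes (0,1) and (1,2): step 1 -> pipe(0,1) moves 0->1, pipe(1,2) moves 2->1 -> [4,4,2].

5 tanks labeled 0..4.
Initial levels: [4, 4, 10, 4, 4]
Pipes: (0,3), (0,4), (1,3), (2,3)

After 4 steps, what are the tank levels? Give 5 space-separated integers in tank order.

Answer: 5 5 7 5 4

Derivation:
Step 1: flows [0=3,0=4,1=3,2->3] -> levels [4 4 9 5 4]
Step 2: flows [3->0,0=4,3->1,2->3] -> levels [5 5 8 4 4]
Step 3: flows [0->3,0->4,1->3,2->3] -> levels [3 4 7 7 5]
Step 4: flows [3->0,4->0,3->1,2=3] -> levels [5 5 7 5 4]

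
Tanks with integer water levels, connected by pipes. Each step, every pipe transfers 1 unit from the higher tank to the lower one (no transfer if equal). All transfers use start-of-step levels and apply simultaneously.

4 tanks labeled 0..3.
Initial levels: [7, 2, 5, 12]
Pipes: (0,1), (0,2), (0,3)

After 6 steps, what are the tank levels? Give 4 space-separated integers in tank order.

Step 1: flows [0->1,0->2,3->0] -> levels [6 3 6 11]
Step 2: flows [0->1,0=2,3->0] -> levels [6 4 6 10]
Step 3: flows [0->1,0=2,3->0] -> levels [6 5 6 9]
Step 4: flows [0->1,0=2,3->0] -> levels [6 6 6 8]
Step 5: flows [0=1,0=2,3->0] -> levels [7 6 6 7]
Step 6: flows [0->1,0->2,0=3] -> levels [5 7 7 7]

Answer: 5 7 7 7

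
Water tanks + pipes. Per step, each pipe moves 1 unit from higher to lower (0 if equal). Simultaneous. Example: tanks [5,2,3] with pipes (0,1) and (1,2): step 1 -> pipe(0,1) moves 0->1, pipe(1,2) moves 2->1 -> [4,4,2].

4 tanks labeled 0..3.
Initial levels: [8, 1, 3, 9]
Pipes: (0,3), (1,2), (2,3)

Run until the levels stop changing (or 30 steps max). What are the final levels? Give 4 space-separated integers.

Answer: 6 5 6 4

Derivation:
Step 1: flows [3->0,2->1,3->2] -> levels [9 2 3 7]
Step 2: flows [0->3,2->1,3->2] -> levels [8 3 3 7]
Step 3: flows [0->3,1=2,3->2] -> levels [7 3 4 7]
Step 4: flows [0=3,2->1,3->2] -> levels [7 4 4 6]
Step 5: flows [0->3,1=2,3->2] -> levels [6 4 5 6]
Step 6: flows [0=3,2->1,3->2] -> levels [6 5 5 5]
Step 7: flows [0->3,1=2,2=3] -> levels [5 5 5 6]
Step 8: flows [3->0,1=2,3->2] -> levels [6 5 6 4]
Step 9: flows [0->3,2->1,2->3] -> levels [5 6 4 6]
Step 10: flows [3->0,1->2,3->2] -> levels [6 5 6 4]
  -> period-2 cycle: step 10 state = step 8 state; never stabilizes
  -> state at step 30: (30-8) mod 2 = 0, same as step 8 -> [6 5 6 4]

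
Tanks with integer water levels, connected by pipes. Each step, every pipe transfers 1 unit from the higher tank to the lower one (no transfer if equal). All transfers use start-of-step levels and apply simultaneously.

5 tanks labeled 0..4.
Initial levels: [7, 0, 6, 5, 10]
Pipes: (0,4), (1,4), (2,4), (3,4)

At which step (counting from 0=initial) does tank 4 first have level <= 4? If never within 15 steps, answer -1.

Step 1: flows [4->0,4->1,4->2,4->3] -> levels [8 1 7 6 6]
Step 2: flows [0->4,4->1,2->4,3=4] -> levels [7 2 6 6 7]
Step 3: flows [0=4,4->1,4->2,4->3] -> levels [7 3 7 7 4]
Tank 4 first reaches <=4 at step 3

Answer: 3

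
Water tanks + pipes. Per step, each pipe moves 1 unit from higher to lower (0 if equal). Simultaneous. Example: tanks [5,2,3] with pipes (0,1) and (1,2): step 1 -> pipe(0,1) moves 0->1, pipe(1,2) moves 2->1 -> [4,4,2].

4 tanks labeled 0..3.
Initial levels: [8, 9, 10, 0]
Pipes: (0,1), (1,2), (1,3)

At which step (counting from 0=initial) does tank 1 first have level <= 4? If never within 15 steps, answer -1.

Answer: -1

Derivation:
Step 1: flows [1->0,2->1,1->3] -> levels [9 8 9 1]
Step 2: flows [0->1,2->1,1->3] -> levels [8 9 8 2]
Step 3: flows [1->0,1->2,1->3] -> levels [9 6 9 3]
Step 4: flows [0->1,2->1,1->3] -> levels [8 7 8 4]
Step 5: flows [0->1,2->1,1->3] -> levels [7 8 7 5]
Step 6: flows [1->0,1->2,1->3] -> levels [8 5 8 6]
Step 7: flows [0->1,2->1,3->1] -> levels [7 8 7 5]
  -> period-2 cycle (repeats step 5); tank 1 never drops to <=4
Tank 1 never reaches <=4 within 15 steps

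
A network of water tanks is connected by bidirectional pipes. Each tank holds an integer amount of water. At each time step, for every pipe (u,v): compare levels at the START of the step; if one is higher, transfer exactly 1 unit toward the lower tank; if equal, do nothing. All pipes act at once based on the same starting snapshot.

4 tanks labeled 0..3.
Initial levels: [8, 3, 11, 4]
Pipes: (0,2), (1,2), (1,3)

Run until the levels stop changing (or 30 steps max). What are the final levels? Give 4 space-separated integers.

Step 1: flows [2->0,2->1,3->1] -> levels [9 5 9 3]
Step 2: flows [0=2,2->1,1->3] -> levels [9 5 8 4]
Step 3: flows [0->2,2->1,1->3] -> levels [8 5 8 5]
Step 4: flows [0=2,2->1,1=3] -> levels [8 6 7 5]
Step 5: flows [0->2,2->1,1->3] -> levels [7 6 7 6]
Step 6: flows [0=2,2->1,1=3] -> levels [7 7 6 6]
Step 7: flows [0->2,1->2,1->3] -> levels [6 5 8 7]
Step 8: flows [2->0,2->1,3->1] -> levels [7 7 6 6]
  -> period-2 cycle: step 8 state = step 6 state; never stabilizes
  -> state at step 30: (30-6) mod 2 = 0, same as step 6 -> [7 7 6 6]

Answer: 7 7 6 6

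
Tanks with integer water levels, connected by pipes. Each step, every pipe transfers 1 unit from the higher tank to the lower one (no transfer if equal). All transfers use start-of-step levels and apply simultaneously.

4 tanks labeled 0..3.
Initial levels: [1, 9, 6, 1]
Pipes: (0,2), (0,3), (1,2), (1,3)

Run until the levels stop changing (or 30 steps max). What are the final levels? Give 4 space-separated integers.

Answer: 4 3 5 5

Derivation:
Step 1: flows [2->0,0=3,1->2,1->3] -> levels [2 7 6 2]
Step 2: flows [2->0,0=3,1->2,1->3] -> levels [3 5 6 3]
Step 3: flows [2->0,0=3,2->1,1->3] -> levels [4 5 4 4]
Step 4: flows [0=2,0=3,1->2,1->3] -> levels [4 3 5 5]
Step 5: flows [2->0,3->0,2->1,3->1] -> levels [6 5 3 3]
Step 6: flows [0->2,0->3,1->2,1->3] -> levels [4 3 5 5]
  -> period-2 cycle: step 6 state = step 4 state; never stabilizes
  -> state at step 30: (30-4) mod 2 = 0, same as step 4 -> [4 3 5 5]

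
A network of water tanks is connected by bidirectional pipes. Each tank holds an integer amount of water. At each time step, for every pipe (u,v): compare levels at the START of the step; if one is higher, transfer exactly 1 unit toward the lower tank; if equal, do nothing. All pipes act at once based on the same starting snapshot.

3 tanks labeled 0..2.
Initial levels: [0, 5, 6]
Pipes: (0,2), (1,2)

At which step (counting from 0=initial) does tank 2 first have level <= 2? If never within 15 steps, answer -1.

Answer: -1

Derivation:
Step 1: flows [2->0,2->1] -> levels [1 6 4]
Step 2: flows [2->0,1->2] -> levels [2 5 4]
Step 3: flows [2->0,1->2] -> levels [3 4 4]
Step 4: flows [2->0,1=2] -> levels [4 4 3]
Step 5: flows [0->2,1->2] -> levels [3 3 5]
Step 6: flows [2->0,2->1] -> levels [4 4 3]
  -> period-2 cycle (repeats step 4); tank 2 never drops to <=2
Tank 2 never reaches <=2 within 15 steps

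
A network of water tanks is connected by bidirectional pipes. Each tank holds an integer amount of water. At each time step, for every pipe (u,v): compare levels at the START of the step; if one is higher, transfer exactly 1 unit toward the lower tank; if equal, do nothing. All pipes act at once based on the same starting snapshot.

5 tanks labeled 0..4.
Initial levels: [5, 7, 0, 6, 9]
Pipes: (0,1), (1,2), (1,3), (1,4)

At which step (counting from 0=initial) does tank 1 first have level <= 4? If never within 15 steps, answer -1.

Step 1: flows [1->0,1->2,1->3,4->1] -> levels [6 5 1 7 8]
Step 2: flows [0->1,1->2,3->1,4->1] -> levels [5 7 2 6 7]
Step 3: flows [1->0,1->2,1->3,1=4] -> levels [6 4 3 7 7]
Tank 1 first reaches <=4 at step 3

Answer: 3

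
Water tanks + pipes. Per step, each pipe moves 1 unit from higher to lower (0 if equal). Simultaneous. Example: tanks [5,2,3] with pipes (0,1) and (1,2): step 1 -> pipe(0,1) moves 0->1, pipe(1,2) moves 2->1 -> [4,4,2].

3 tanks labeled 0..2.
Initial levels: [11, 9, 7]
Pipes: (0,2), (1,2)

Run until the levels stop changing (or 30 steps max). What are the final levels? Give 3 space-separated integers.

Answer: 9 9 9

Derivation:
Step 1: flows [0->2,1->2] -> levels [10 8 9]
Step 2: flows [0->2,2->1] -> levels [9 9 9]
Step 3: flows [0=2,1=2] -> levels [9 9 9]
  -> stable (no change)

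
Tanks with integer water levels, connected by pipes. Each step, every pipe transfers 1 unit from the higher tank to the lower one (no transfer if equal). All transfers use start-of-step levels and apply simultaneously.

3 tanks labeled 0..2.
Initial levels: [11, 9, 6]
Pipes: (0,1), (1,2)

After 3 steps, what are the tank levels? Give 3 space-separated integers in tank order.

Answer: 9 8 9

Derivation:
Step 1: flows [0->1,1->2] -> levels [10 9 7]
Step 2: flows [0->1,1->2] -> levels [9 9 8]
Step 3: flows [0=1,1->2] -> levels [9 8 9]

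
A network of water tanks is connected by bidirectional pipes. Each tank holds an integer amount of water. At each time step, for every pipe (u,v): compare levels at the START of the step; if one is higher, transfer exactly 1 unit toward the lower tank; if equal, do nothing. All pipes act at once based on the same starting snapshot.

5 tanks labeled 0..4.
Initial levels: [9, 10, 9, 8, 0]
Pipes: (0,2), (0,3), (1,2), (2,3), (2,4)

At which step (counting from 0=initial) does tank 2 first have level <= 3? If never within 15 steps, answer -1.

Answer: -1

Derivation:
Step 1: flows [0=2,0->3,1->2,2->3,2->4] -> levels [8 9 8 10 1]
Step 2: flows [0=2,3->0,1->2,3->2,2->4] -> levels [9 8 9 8 2]
Step 3: flows [0=2,0->3,2->1,2->3,2->4] -> levels [8 9 6 10 3]
Step 4: flows [0->2,3->0,1->2,3->2,2->4] -> levels [8 8 8 8 4]
Step 5: flows [0=2,0=3,1=2,2=3,2->4] -> levels [8 8 7 8 5]
Step 6: flows [0->2,0=3,1->2,3->2,2->4] -> levels [7 7 9 7 6]
Step 7: flows [2->0,0=3,2->1,2->3,2->4] -> levels [8 8 5 8 7]
Step 8: flows [0->2,0=3,1->2,3->2,4->2] -> levels [7 7 9 7 6]
  -> period-2 cycle (repeats step 6); tank 2 never drops to <=3
Tank 2 never reaches <=3 within 15 steps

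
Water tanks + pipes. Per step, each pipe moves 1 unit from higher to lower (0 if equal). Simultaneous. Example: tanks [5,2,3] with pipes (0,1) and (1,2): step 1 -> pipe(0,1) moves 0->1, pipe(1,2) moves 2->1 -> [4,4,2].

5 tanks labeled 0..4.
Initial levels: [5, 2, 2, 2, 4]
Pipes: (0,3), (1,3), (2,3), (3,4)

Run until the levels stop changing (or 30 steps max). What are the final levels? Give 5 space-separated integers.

Step 1: flows [0->3,1=3,2=3,4->3] -> levels [4 2 2 4 3]
Step 2: flows [0=3,3->1,3->2,3->4] -> levels [4 3 3 1 4]
Step 3: flows [0->3,1->3,2->3,4->3] -> levels [3 2 2 5 3]
Step 4: flows [3->0,3->1,3->2,3->4] -> levels [4 3 3 1 4]
  -> period-2 cycle: step 4 state = step 2 state; never stabilizes
  -> state at step 30: (30-2) mod 2 = 0, same as step 2 -> [4 3 3 1 4]

Answer: 4 3 3 1 4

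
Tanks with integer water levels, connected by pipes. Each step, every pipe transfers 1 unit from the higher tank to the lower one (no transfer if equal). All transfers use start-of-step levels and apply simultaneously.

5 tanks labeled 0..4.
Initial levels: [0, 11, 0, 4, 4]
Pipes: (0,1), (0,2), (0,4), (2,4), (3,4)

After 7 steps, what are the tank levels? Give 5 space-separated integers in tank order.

Answer: 3 5 4 2 5

Derivation:
Step 1: flows [1->0,0=2,4->0,4->2,3=4] -> levels [2 10 1 4 2]
Step 2: flows [1->0,0->2,0=4,4->2,3->4] -> levels [2 9 3 3 2]
Step 3: flows [1->0,2->0,0=4,2->4,3->4] -> levels [4 8 1 2 4]
Step 4: flows [1->0,0->2,0=4,4->2,4->3] -> levels [4 7 3 3 2]
Step 5: flows [1->0,0->2,0->4,2->4,3->4] -> levels [3 6 3 2 5]
Step 6: flows [1->0,0=2,4->0,4->2,4->3] -> levels [5 5 4 3 2]
Step 7: flows [0=1,0->2,0->4,2->4,3->4] -> levels [3 5 4 2 5]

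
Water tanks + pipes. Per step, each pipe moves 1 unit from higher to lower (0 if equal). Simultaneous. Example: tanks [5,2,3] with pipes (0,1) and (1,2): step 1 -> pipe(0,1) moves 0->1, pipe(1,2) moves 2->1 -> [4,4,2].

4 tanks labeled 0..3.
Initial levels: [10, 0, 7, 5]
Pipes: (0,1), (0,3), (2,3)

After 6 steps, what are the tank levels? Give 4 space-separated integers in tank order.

Step 1: flows [0->1,0->3,2->3] -> levels [8 1 6 7]
Step 2: flows [0->1,0->3,3->2] -> levels [6 2 7 7]
Step 3: flows [0->1,3->0,2=3] -> levels [6 3 7 6]
Step 4: flows [0->1,0=3,2->3] -> levels [5 4 6 7]
Step 5: flows [0->1,3->0,3->2] -> levels [5 5 7 5]
Step 6: flows [0=1,0=3,2->3] -> levels [5 5 6 6]

Answer: 5 5 6 6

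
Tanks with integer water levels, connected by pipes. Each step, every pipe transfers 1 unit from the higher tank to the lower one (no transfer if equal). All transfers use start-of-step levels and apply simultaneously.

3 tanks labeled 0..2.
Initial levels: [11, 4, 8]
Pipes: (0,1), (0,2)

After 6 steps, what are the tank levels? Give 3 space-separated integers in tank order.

Step 1: flows [0->1,0->2] -> levels [9 5 9]
Step 2: flows [0->1,0=2] -> levels [8 6 9]
Step 3: flows [0->1,2->0] -> levels [8 7 8]
Step 4: flows [0->1,0=2] -> levels [7 8 8]
Step 5: flows [1->0,2->0] -> levels [9 7 7]
Step 6: flows [0->1,0->2] -> levels [7 8 8]

Answer: 7 8 8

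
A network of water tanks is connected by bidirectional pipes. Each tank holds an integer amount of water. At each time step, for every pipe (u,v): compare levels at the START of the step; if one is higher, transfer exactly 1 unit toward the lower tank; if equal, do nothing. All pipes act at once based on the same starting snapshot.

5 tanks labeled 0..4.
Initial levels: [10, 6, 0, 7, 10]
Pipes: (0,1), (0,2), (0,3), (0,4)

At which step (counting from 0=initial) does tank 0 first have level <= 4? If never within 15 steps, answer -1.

Step 1: flows [0->1,0->2,0->3,0=4] -> levels [7 7 1 8 10]
Step 2: flows [0=1,0->2,3->0,4->0] -> levels [8 7 2 7 9]
Step 3: flows [0->1,0->2,0->3,4->0] -> levels [6 8 3 8 8]
Step 4: flows [1->0,0->2,3->0,4->0] -> levels [8 7 4 7 7]
Step 5: flows [0->1,0->2,0->3,0->4] -> levels [4 8 5 8 8]
Tank 0 first reaches <=4 at step 5

Answer: 5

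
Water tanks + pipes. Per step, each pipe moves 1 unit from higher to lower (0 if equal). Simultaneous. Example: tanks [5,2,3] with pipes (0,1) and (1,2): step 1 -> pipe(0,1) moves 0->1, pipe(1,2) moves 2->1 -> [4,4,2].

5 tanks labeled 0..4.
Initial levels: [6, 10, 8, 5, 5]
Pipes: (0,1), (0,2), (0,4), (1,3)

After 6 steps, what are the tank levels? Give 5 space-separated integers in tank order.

Answer: 9 6 6 7 6

Derivation:
Step 1: flows [1->0,2->0,0->4,1->3] -> levels [7 8 7 6 6]
Step 2: flows [1->0,0=2,0->4,1->3] -> levels [7 6 7 7 7]
Step 3: flows [0->1,0=2,0=4,3->1] -> levels [6 8 7 6 7]
Step 4: flows [1->0,2->0,4->0,1->3] -> levels [9 6 6 7 6]
Step 5: flows [0->1,0->2,0->4,3->1] -> levels [6 8 7 6 7]
  -> period-2 cycle: step 5 state = step 3 state
  -> state at step 6: (6-3) mod 2 = 1, same as step 4 -> [9 6 6 7 6]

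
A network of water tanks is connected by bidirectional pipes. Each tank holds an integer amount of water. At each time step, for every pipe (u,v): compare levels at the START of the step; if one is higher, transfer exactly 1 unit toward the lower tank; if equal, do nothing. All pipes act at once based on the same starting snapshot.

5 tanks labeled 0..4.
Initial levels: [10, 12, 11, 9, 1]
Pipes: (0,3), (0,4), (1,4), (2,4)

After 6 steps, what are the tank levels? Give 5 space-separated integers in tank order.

Step 1: flows [0->3,0->4,1->4,2->4] -> levels [8 11 10 10 4]
Step 2: flows [3->0,0->4,1->4,2->4] -> levels [8 10 9 9 7]
Step 3: flows [3->0,0->4,1->4,2->4] -> levels [8 9 8 8 10]
Step 4: flows [0=3,4->0,4->1,4->2] -> levels [9 10 9 8 7]
Step 5: flows [0->3,0->4,1->4,2->4] -> levels [7 9 8 9 10]
Step 6: flows [3->0,4->0,4->1,4->2] -> levels [9 10 9 8 7]

Answer: 9 10 9 8 7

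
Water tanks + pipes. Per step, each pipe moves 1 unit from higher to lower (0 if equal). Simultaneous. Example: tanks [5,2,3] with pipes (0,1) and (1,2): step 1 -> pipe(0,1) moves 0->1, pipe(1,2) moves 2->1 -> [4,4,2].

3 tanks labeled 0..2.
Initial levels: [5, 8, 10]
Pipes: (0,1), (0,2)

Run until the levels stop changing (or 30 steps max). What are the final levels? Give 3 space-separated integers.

Answer: 9 7 7

Derivation:
Step 1: flows [1->0,2->0] -> levels [7 7 9]
Step 2: flows [0=1,2->0] -> levels [8 7 8]
Step 3: flows [0->1,0=2] -> levels [7 8 8]
Step 4: flows [1->0,2->0] -> levels [9 7 7]
Step 5: flows [0->1,0->2] -> levels [7 8 8]
  -> period-2 cycle: step 5 state = step 3 state; never stabilizes
  -> state at step 30: (30-3) mod 2 = 1, same as step 4 -> [9 7 7]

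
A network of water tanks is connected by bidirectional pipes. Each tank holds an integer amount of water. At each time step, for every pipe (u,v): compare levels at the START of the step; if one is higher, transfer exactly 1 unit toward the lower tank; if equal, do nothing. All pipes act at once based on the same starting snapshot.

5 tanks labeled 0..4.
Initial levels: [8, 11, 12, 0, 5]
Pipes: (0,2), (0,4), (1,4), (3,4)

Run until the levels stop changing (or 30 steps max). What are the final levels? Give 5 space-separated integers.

Answer: 9 8 8 6 5

Derivation:
Step 1: flows [2->0,0->4,1->4,4->3] -> levels [8 10 11 1 6]
Step 2: flows [2->0,0->4,1->4,4->3] -> levels [8 9 10 2 7]
Step 3: flows [2->0,0->4,1->4,4->3] -> levels [8 8 9 3 8]
Step 4: flows [2->0,0=4,1=4,4->3] -> levels [9 8 8 4 7]
Step 5: flows [0->2,0->4,1->4,4->3] -> levels [7 7 9 5 8]
Step 6: flows [2->0,4->0,4->1,4->3] -> levels [9 8 8 6 5]
Step 7: flows [0->2,0->4,1->4,3->4] -> levels [7 7 9 5 8]
  -> period-2 cycle: step 7 state = step 5 state; never stabilizes
  -> state at step 30: (30-5) mod 2 = 1, same as step 6 -> [9 8 8 6 5]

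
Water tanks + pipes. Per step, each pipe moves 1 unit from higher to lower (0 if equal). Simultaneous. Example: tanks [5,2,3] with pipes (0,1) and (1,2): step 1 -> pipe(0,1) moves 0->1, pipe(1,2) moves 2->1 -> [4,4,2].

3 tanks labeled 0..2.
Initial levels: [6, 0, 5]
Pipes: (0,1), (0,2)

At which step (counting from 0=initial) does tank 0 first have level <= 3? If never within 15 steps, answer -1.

Answer: 4

Derivation:
Step 1: flows [0->1,0->2] -> levels [4 1 6]
Step 2: flows [0->1,2->0] -> levels [4 2 5]
Step 3: flows [0->1,2->0] -> levels [4 3 4]
Step 4: flows [0->1,0=2] -> levels [3 4 4]
Tank 0 first reaches <=3 at step 4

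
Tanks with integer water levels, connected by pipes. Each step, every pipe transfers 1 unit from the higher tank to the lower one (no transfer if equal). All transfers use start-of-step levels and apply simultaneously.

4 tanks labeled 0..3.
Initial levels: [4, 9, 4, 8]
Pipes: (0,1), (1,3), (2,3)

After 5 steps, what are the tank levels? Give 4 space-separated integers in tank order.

Answer: 7 5 6 7

Derivation:
Step 1: flows [1->0,1->3,3->2] -> levels [5 7 5 8]
Step 2: flows [1->0,3->1,3->2] -> levels [6 7 6 6]
Step 3: flows [1->0,1->3,2=3] -> levels [7 5 6 7]
Step 4: flows [0->1,3->1,3->2] -> levels [6 7 7 5]
Step 5: flows [1->0,1->3,2->3] -> levels [7 5 6 7]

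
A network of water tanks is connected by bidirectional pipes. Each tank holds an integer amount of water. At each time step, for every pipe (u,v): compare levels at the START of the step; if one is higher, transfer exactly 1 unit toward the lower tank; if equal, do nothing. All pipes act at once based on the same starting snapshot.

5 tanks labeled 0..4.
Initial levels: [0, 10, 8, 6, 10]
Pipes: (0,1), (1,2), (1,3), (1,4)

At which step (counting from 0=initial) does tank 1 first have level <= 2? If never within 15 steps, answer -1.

Answer: -1

Derivation:
Step 1: flows [1->0,1->2,1->3,1=4] -> levels [1 7 9 7 10]
Step 2: flows [1->0,2->1,1=3,4->1] -> levels [2 8 8 7 9]
Step 3: flows [1->0,1=2,1->3,4->1] -> levels [3 7 8 8 8]
Step 4: flows [1->0,2->1,3->1,4->1] -> levels [4 9 7 7 7]
Step 5: flows [1->0,1->2,1->3,1->4] -> levels [5 5 8 8 8]
Step 6: flows [0=1,2->1,3->1,4->1] -> levels [5 8 7 7 7]
Step 7: flows [1->0,1->2,1->3,1->4] -> levels [6 4 8 8 8]
Step 8: flows [0->1,2->1,3->1,4->1] -> levels [5 8 7 7 7]
  -> period-2 cycle (repeats step 6); tank 1 never drops to <=2
Tank 1 never reaches <=2 within 15 steps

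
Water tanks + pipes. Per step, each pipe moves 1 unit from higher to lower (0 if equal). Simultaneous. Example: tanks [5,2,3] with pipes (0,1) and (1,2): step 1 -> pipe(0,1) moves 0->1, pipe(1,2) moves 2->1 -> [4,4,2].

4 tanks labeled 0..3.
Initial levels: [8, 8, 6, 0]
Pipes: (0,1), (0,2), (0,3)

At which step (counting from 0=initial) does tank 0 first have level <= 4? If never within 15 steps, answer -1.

Answer: 7

Derivation:
Step 1: flows [0=1,0->2,0->3] -> levels [6 8 7 1]
Step 2: flows [1->0,2->0,0->3] -> levels [7 7 6 2]
Step 3: flows [0=1,0->2,0->3] -> levels [5 7 7 3]
Step 4: flows [1->0,2->0,0->3] -> levels [6 6 6 4]
Step 5: flows [0=1,0=2,0->3] -> levels [5 6 6 5]
Step 6: flows [1->0,2->0,0=3] -> levels [7 5 5 5]
Step 7: flows [0->1,0->2,0->3] -> levels [4 6 6 6]
Tank 0 first reaches <=4 at step 7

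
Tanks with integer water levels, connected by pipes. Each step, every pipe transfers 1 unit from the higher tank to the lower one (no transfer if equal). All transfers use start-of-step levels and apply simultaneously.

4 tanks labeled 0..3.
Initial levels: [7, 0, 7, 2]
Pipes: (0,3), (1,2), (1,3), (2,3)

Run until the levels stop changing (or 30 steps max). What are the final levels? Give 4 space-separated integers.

Answer: 4 5 3 4

Derivation:
Step 1: flows [0->3,2->1,3->1,2->3] -> levels [6 2 5 3]
Step 2: flows [0->3,2->1,3->1,2->3] -> levels [5 4 3 4]
Step 3: flows [0->3,1->2,1=3,3->2] -> levels [4 3 5 4]
Step 4: flows [0=3,2->1,3->1,2->3] -> levels [4 5 3 4]
Step 5: flows [0=3,1->2,1->3,3->2] -> levels [4 3 5 4]
  -> period-2 cycle: step 5 state = step 3 state; never stabilizes
  -> state at step 30: (30-3) mod 2 = 1, same as step 4 -> [4 5 3 4]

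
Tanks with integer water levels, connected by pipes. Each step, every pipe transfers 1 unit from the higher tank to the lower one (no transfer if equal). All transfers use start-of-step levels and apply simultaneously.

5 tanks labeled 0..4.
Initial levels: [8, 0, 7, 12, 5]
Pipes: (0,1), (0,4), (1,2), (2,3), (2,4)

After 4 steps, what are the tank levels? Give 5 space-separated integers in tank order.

Step 1: flows [0->1,0->4,2->1,3->2,2->4] -> levels [6 2 6 11 7]
Step 2: flows [0->1,4->0,2->1,3->2,4->2] -> levels [6 4 7 10 5]
Step 3: flows [0->1,0->4,2->1,3->2,2->4] -> levels [4 6 6 9 7]
Step 4: flows [1->0,4->0,1=2,3->2,4->2] -> levels [6 5 8 8 5]

Answer: 6 5 8 8 5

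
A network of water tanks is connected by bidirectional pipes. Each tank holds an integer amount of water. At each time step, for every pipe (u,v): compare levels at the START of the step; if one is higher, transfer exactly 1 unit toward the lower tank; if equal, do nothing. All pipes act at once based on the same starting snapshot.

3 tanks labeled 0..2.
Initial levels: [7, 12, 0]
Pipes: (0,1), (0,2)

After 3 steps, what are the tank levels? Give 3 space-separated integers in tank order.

Answer: 7 9 3

Derivation:
Step 1: flows [1->0,0->2] -> levels [7 11 1]
Step 2: flows [1->0,0->2] -> levels [7 10 2]
Step 3: flows [1->0,0->2] -> levels [7 9 3]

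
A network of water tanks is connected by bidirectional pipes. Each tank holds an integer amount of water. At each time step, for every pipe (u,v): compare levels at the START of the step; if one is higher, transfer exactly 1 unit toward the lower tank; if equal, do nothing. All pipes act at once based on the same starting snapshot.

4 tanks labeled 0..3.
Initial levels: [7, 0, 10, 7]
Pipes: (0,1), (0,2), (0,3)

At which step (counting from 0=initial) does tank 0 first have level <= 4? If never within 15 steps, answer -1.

Answer: 6

Derivation:
Step 1: flows [0->1,2->0,0=3] -> levels [7 1 9 7]
Step 2: flows [0->1,2->0,0=3] -> levels [7 2 8 7]
Step 3: flows [0->1,2->0,0=3] -> levels [7 3 7 7]
Step 4: flows [0->1,0=2,0=3] -> levels [6 4 7 7]
Step 5: flows [0->1,2->0,3->0] -> levels [7 5 6 6]
Step 6: flows [0->1,0->2,0->3] -> levels [4 6 7 7]
Tank 0 first reaches <=4 at step 6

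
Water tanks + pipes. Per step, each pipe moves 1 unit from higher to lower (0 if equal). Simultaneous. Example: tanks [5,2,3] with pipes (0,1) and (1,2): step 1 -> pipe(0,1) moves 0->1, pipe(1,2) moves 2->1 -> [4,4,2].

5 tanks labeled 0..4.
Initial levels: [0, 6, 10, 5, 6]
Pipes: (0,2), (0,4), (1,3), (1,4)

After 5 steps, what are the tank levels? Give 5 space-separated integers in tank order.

Step 1: flows [2->0,4->0,1->3,1=4] -> levels [2 5 9 6 5]
Step 2: flows [2->0,4->0,3->1,1=4] -> levels [4 6 8 5 4]
Step 3: flows [2->0,0=4,1->3,1->4] -> levels [5 4 7 6 5]
Step 4: flows [2->0,0=4,3->1,4->1] -> levels [6 6 6 5 4]
Step 5: flows [0=2,0->4,1->3,1->4] -> levels [5 4 6 6 6]

Answer: 5 4 6 6 6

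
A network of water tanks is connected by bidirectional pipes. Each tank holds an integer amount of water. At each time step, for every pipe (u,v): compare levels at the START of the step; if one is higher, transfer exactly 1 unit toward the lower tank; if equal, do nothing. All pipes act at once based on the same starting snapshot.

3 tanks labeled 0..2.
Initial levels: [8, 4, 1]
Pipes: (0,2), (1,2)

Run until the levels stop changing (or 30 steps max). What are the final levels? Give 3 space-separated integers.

Step 1: flows [0->2,1->2] -> levels [7 3 3]
Step 2: flows [0->2,1=2] -> levels [6 3 4]
Step 3: flows [0->2,2->1] -> levels [5 4 4]
Step 4: flows [0->2,1=2] -> levels [4 4 5]
Step 5: flows [2->0,2->1] -> levels [5 5 3]
Step 6: flows [0->2,1->2] -> levels [4 4 5]
  -> period-2 cycle: step 6 state = step 4 state; never stabilizes
  -> state at step 30: (30-4) mod 2 = 0, same as step 4 -> [4 4 5]

Answer: 4 4 5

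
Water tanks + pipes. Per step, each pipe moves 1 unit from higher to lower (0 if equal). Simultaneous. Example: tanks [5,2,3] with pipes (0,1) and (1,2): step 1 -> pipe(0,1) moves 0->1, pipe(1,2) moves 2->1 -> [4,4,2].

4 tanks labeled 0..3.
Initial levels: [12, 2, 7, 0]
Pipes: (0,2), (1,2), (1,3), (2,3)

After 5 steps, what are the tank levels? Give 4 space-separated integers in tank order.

Answer: 7 5 4 5

Derivation:
Step 1: flows [0->2,2->1,1->3,2->3] -> levels [11 2 6 2]
Step 2: flows [0->2,2->1,1=3,2->3] -> levels [10 3 5 3]
Step 3: flows [0->2,2->1,1=3,2->3] -> levels [9 4 4 4]
Step 4: flows [0->2,1=2,1=3,2=3] -> levels [8 4 5 4]
Step 5: flows [0->2,2->1,1=3,2->3] -> levels [7 5 4 5]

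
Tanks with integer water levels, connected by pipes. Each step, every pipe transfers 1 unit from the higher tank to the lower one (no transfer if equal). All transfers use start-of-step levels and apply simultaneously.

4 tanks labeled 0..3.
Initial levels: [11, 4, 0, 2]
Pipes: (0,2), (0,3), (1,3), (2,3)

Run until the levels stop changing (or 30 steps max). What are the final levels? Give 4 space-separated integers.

Answer: 5 4 5 3

Derivation:
Step 1: flows [0->2,0->3,1->3,3->2] -> levels [9 3 2 3]
Step 2: flows [0->2,0->3,1=3,3->2] -> levels [7 3 4 3]
Step 3: flows [0->2,0->3,1=3,2->3] -> levels [5 3 4 5]
Step 4: flows [0->2,0=3,3->1,3->2] -> levels [4 4 6 3]
Step 5: flows [2->0,0->3,1->3,2->3] -> levels [4 3 4 6]
Step 6: flows [0=2,3->0,3->1,3->2] -> levels [5 4 5 3]
Step 7: flows [0=2,0->3,1->3,2->3] -> levels [4 3 4 6]
  -> period-2 cycle: step 7 state = step 5 state; never stabilizes
  -> state at step 30: (30-5) mod 2 = 1, same as step 6 -> [5 4 5 3]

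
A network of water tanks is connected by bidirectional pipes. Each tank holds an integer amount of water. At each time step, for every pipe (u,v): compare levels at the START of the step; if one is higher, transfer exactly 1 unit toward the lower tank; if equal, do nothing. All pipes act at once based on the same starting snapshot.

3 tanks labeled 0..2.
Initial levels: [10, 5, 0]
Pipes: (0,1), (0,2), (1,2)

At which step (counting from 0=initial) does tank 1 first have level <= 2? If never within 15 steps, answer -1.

Answer: -1

Derivation:
Step 1: flows [0->1,0->2,1->2] -> levels [8 5 2]
Step 2: flows [0->1,0->2,1->2] -> levels [6 5 4]
Step 3: flows [0->1,0->2,1->2] -> levels [4 5 6]
Step 4: flows [1->0,2->0,2->1] -> levels [6 5 4]
  -> period-2 cycle (repeats step 2); tank 1 never drops to <=2
Tank 1 never reaches <=2 within 15 steps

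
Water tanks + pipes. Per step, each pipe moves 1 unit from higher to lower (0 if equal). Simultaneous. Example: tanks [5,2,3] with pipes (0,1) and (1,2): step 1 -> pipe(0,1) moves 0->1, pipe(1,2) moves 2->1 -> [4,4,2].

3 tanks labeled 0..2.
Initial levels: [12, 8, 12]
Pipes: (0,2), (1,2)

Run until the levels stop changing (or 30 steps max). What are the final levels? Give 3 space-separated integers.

Step 1: flows [0=2,2->1] -> levels [12 9 11]
Step 2: flows [0->2,2->1] -> levels [11 10 11]
Step 3: flows [0=2,2->1] -> levels [11 11 10]
Step 4: flows [0->2,1->2] -> levels [10 10 12]
Step 5: flows [2->0,2->1] -> levels [11 11 10]
  -> period-2 cycle: step 5 state = step 3 state; never stabilizes
  -> state at step 30: (30-3) mod 2 = 1, same as step 4 -> [10 10 12]

Answer: 10 10 12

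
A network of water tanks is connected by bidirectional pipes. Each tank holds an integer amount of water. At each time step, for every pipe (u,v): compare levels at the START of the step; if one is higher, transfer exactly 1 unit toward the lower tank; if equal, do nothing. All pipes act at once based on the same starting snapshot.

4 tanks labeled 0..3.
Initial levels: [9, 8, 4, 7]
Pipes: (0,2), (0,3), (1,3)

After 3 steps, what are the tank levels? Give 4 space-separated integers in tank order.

Answer: 6 7 7 8

Derivation:
Step 1: flows [0->2,0->3,1->3] -> levels [7 7 5 9]
Step 2: flows [0->2,3->0,3->1] -> levels [7 8 6 7]
Step 3: flows [0->2,0=3,1->3] -> levels [6 7 7 8]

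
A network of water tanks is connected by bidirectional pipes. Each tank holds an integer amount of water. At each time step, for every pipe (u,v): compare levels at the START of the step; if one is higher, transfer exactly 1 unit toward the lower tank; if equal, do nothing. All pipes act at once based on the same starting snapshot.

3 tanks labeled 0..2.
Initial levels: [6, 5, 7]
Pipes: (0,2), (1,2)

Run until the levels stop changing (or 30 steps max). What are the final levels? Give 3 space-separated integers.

Step 1: flows [2->0,2->1] -> levels [7 6 5]
Step 2: flows [0->2,1->2] -> levels [6 5 7]
  -> period-2 cycle: step 2 state = step 0 state; never stabilizes
  -> state at step 30: (30-0) mod 2 = 0, same as step 0 -> [6 5 7]

Answer: 6 5 7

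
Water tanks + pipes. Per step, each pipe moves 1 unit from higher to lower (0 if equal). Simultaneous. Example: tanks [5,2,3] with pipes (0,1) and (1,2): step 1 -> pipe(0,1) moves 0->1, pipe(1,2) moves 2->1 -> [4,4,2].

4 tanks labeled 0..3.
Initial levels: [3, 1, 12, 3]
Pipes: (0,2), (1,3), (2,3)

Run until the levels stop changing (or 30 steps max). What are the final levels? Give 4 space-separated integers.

Answer: 4 5 6 4

Derivation:
Step 1: flows [2->0,3->1,2->3] -> levels [4 2 10 3]
Step 2: flows [2->0,3->1,2->3] -> levels [5 3 8 3]
Step 3: flows [2->0,1=3,2->3] -> levels [6 3 6 4]
Step 4: flows [0=2,3->1,2->3] -> levels [6 4 5 4]
Step 5: flows [0->2,1=3,2->3] -> levels [5 4 5 5]
Step 6: flows [0=2,3->1,2=3] -> levels [5 5 5 4]
Step 7: flows [0=2,1->3,2->3] -> levels [5 4 4 6]
Step 8: flows [0->2,3->1,3->2] -> levels [4 5 6 4]
Step 9: flows [2->0,1->3,2->3] -> levels [5 4 4 6]
  -> period-2 cycle: step 9 state = step 7 state; never stabilizes
  -> state at step 30: (30-7) mod 2 = 1, same as step 8 -> [4 5 6 4]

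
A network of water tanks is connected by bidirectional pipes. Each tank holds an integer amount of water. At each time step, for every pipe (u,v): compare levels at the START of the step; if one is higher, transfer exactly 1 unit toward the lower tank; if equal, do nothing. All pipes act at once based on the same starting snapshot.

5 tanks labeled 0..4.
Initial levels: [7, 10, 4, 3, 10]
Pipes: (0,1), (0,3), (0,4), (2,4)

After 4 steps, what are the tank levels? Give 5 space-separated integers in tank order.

Answer: 8 7 7 6 6

Derivation:
Step 1: flows [1->0,0->3,4->0,4->2] -> levels [8 9 5 4 8]
Step 2: flows [1->0,0->3,0=4,4->2] -> levels [8 8 6 5 7]
Step 3: flows [0=1,0->3,0->4,4->2] -> levels [6 8 7 6 7]
Step 4: flows [1->0,0=3,4->0,2=4] -> levels [8 7 7 6 6]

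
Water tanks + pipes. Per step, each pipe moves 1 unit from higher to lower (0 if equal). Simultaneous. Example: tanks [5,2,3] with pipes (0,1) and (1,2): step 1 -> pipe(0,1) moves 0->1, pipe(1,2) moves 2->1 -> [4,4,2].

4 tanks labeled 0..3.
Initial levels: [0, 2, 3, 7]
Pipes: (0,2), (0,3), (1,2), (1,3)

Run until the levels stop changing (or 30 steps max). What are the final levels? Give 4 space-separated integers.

Step 1: flows [2->0,3->0,2->1,3->1] -> levels [2 4 1 5]
Step 2: flows [0->2,3->0,1->2,3->1] -> levels [2 4 3 3]
Step 3: flows [2->0,3->0,1->2,1->3] -> levels [4 2 3 3]
Step 4: flows [0->2,0->3,2->1,3->1] -> levels [2 4 3 3]
  -> period-2 cycle: step 4 state = step 2 state; never stabilizes
  -> state at step 30: (30-2) mod 2 = 0, same as step 2 -> [2 4 3 3]

Answer: 2 4 3 3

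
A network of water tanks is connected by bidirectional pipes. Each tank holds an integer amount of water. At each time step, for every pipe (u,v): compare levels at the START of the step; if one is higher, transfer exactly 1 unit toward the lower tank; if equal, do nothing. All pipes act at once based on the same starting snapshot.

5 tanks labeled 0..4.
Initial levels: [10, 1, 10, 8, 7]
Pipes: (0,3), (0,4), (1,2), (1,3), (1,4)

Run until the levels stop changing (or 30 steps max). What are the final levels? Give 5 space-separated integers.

Step 1: flows [0->3,0->4,2->1,3->1,4->1] -> levels [8 4 9 8 7]
Step 2: flows [0=3,0->4,2->1,3->1,4->1] -> levels [7 7 8 7 7]
Step 3: flows [0=3,0=4,2->1,1=3,1=4] -> levels [7 8 7 7 7]
Step 4: flows [0=3,0=4,1->2,1->3,1->4] -> levels [7 5 8 8 8]
Step 5: flows [3->0,4->0,2->1,3->1,4->1] -> levels [9 8 7 6 6]
Step 6: flows [0->3,0->4,1->2,1->3,1->4] -> levels [7 5 8 8 8]
  -> period-2 cycle: step 6 state = step 4 state; never stabilizes
  -> state at step 30: (30-4) mod 2 = 0, same as step 4 -> [7 5 8 8 8]

Answer: 7 5 8 8 8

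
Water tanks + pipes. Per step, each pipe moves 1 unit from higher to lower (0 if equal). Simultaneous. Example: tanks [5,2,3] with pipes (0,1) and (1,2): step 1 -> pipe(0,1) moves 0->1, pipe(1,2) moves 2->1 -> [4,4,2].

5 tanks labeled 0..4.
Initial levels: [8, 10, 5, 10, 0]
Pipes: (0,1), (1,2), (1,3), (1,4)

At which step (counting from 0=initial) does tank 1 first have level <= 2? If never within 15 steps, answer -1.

Step 1: flows [1->0,1->2,1=3,1->4] -> levels [9 7 6 10 1]
Step 2: flows [0->1,1->2,3->1,1->4] -> levels [8 7 7 9 2]
Step 3: flows [0->1,1=2,3->1,1->4] -> levels [7 8 7 8 3]
Step 4: flows [1->0,1->2,1=3,1->4] -> levels [8 5 8 8 4]
Step 5: flows [0->1,2->1,3->1,1->4] -> levels [7 7 7 7 5]
Step 6: flows [0=1,1=2,1=3,1->4] -> levels [7 6 7 7 6]
Step 7: flows [0->1,2->1,3->1,1=4] -> levels [6 9 6 6 6]
Step 8: flows [1->0,1->2,1->3,1->4] -> levels [7 5 7 7 7]
Step 9: flows [0->1,2->1,3->1,4->1] -> levels [6 9 6 6 6]
  -> period-2 cycle (repeats step 7); tank 1 never drops to <=2
Tank 1 never reaches <=2 within 15 steps

Answer: -1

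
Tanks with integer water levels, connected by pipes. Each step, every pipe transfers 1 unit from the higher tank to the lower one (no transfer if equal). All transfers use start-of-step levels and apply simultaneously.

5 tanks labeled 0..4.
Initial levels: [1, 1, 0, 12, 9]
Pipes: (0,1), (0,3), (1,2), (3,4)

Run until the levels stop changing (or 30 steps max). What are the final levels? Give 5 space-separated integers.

Step 1: flows [0=1,3->0,1->2,3->4] -> levels [2 0 1 10 10]
Step 2: flows [0->1,3->0,2->1,3=4] -> levels [2 2 0 9 10]
Step 3: flows [0=1,3->0,1->2,4->3] -> levels [3 1 1 9 9]
Step 4: flows [0->1,3->0,1=2,3=4] -> levels [3 2 1 8 9]
Step 5: flows [0->1,3->0,1->2,4->3] -> levels [3 2 2 8 8]
Step 6: flows [0->1,3->0,1=2,3=4] -> levels [3 3 2 7 8]
Step 7: flows [0=1,3->0,1->2,4->3] -> levels [4 2 3 7 7]
Step 8: flows [0->1,3->0,2->1,3=4] -> levels [4 4 2 6 7]
Step 9: flows [0=1,3->0,1->2,4->3] -> levels [5 3 3 6 6]
Step 10: flows [0->1,3->0,1=2,3=4] -> levels [5 4 3 5 6]
Step 11: flows [0->1,0=3,1->2,4->3] -> levels [4 4 4 6 5]
Step 12: flows [0=1,3->0,1=2,3->4] -> levels [5 4 4 4 6]
Step 13: flows [0->1,0->3,1=2,4->3] -> levels [3 5 4 6 5]
Step 14: flows [1->0,3->0,1->2,3->4] -> levels [5 3 5 4 6]
Step 15: flows [0->1,0->3,2->1,4->3] -> levels [3 5 4 6 5]
  -> period-2 cycle: step 15 state = step 13 state; never stabilizes
  -> state at step 30: (30-13) mod 2 = 1, same as step 14 -> [5 3 5 4 6]

Answer: 5 3 5 4 6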